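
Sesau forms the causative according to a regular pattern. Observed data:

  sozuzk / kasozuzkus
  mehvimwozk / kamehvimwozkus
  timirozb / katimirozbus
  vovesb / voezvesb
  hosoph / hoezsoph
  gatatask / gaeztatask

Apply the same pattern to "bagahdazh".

kabagahdazhus

timirozb and vovesb both end in -b yet inflect differently (katimirozbus, voezvesb), so the final letter is not what conditions the rule; the second-to-last letter is.
"bagahdazh" has second-to-last letter 'z'. The stems whose second-to-last letter is 'z' (timirozb → katimirozbus, mehvimwozk → kamehvimwozkus, sozuzk → kasozuzkus) add ka- … -us around the stem.
The other pattern: stems whose second-to-last letter is 'p' or 's' insert -ez- after the first vowel.
So bagahdazh → kabagahdazhus.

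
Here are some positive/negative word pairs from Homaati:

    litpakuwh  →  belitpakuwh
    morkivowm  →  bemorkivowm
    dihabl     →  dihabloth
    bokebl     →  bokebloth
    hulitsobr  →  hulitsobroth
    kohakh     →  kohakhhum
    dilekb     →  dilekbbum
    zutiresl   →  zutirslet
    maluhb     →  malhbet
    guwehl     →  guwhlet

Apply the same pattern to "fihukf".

fihukffum

"fihukf" has second-to-last letter 'k'. The stems whose second-to-last letter is 'k' (kohakh → kohakhhum, dilekb → dilekbbum) double the final consonant and add -um.
So fihukf → fihukffum.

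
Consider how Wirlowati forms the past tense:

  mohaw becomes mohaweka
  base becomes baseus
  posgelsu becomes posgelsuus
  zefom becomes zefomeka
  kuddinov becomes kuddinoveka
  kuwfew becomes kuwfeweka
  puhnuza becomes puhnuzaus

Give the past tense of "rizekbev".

rizekbeveka

mohaw and puhnuza both have last vowel 'a' yet inflect differently (mohaweka, puhnuzaus), so the last vowel is not what conditions the rule; whether the stem ends in a vowel or a consonant is.
"rizekbev" ends in a consonant. The stems ending in a consonant (zefom → zefomeka, kuddinov → kuddinoveka, kuwfew → kuwfeweka) add -eka.
The other pattern: stems ending in a vowel add -us.
So rizekbev → rizekbeveka.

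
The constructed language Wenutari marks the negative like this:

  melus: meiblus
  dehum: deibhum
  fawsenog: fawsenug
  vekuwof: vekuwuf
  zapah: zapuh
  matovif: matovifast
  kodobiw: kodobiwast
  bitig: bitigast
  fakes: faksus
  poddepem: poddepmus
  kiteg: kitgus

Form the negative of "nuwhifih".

"nuwhifih" has last vowel 'i'. The stems whose last vowel is 'i' (matovif → matovifast, kodobiw → kodobiwast, bitig → bitigast) add -ast.
The other patterns: stems whose last vowel is 'u' insert -ib- after the first vowel; stems whose last vowel is 'a' or 'o' change the last vowel to 'u'; stems whose last vowel is 'e' delete the last vowel and add -us.
So nuwhifih → nuwhifihast.

nuwhifihast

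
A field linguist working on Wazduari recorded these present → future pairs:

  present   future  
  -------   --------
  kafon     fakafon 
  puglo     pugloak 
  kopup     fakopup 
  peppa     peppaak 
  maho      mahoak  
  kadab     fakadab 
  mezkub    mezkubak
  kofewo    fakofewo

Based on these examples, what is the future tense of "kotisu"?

kofewo and puglo both end in -o yet inflect differently (fakofewo, pugloak), so the final letter is not what conditions the rule; the first letter is.
"kotisu" begins with k-. The stems beginning with k- (kafon → fakafon, kopup → fakopup, kadab → fakadab) add the prefix fa-.
The other pattern: stems beginning with m- or p- add -ak.
So kotisu → fakotisu.

fakotisu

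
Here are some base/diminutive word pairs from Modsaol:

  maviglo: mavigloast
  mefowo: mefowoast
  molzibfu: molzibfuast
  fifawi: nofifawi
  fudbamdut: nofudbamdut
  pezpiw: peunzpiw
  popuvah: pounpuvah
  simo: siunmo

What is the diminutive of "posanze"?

pounsanze

maviglo and simo both end in -o yet inflect differently (mavigloast, siunmo), so the final letter is not what conditions the rule; the first letter is.
"posanze" begins with p-. The stems beginning with p- (pezpiw → peunzpiw, popuvah → pounpuvah) insert -un- after the first vowel.
So posanze → pounsanze.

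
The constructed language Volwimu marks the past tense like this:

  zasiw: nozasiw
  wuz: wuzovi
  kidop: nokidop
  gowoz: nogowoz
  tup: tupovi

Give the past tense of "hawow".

kidop and tup both end in -p yet inflect differently (nokidop, tupovi), so the final letter is not what conditions the rule; the number of vowels is.
"hawow" has 2 vowels. The stems with 2 vowels (zasiw → nozasiw, kidop → nokidop, gowoz → nogowoz) add the prefix no-.
So hawow → nohawow.

nohawow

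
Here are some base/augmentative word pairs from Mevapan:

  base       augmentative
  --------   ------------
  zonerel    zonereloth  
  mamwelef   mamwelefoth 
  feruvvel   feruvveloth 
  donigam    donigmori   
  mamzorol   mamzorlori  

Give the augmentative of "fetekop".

fetekpori

zonerel and mamzorol both end in -l yet inflect differently (zonereloth, mamzorlori), so the final letter is not what conditions the rule; the last vowel is.
"fetekop" has last vowel 'o'. The one such stem in the data (mamzorol → mamzorlori) deletes the last vowel and adds -ori (as does donigam), so the same rule applies.
The other pattern: stems whose last vowel is 'e' add -oth.
So fetekop → fetekpori.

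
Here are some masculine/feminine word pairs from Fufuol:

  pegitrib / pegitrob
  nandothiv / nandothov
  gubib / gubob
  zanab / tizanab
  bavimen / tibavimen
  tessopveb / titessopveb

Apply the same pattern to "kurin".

kuron

"kurin" has last vowel 'i'. The stems whose last vowel is 'i' (pegitrib → pegitrob, nandothiv → nandothov, gubib → gubob) change the last vowel to 'o'.
The other pattern: stems whose last vowel is 'a' or 'e' add the prefix ti-.
So kurin → kuron.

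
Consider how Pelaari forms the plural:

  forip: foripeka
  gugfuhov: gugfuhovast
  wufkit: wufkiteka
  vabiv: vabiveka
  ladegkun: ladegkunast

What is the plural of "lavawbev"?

lavawbevast

gugfuhov and vabiv both end in -v yet inflect differently (gugfuhovast, vabiveka), so the final letter is not what conditions the rule; the number of vowels is.
"lavawbev" has 3 vowels. The stems with 3 vowels (gugfuhov → gugfuhovast, ladegkun → ladegkunast) add -ast.
So lavawbev → lavawbevast.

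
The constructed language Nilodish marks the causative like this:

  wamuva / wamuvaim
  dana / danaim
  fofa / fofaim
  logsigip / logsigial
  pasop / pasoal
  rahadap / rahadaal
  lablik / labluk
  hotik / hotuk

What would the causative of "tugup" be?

tugual

"tugup" ends in -p. The stems ending in -p (logsigip → logsigial, pasop → pasoal, rahadap → rahadaal) drop the final letter and add -al.
The other patterns: stems ending in -a add -im; stems ending in -k change the last vowel to 'u'.
So tugup → tugual.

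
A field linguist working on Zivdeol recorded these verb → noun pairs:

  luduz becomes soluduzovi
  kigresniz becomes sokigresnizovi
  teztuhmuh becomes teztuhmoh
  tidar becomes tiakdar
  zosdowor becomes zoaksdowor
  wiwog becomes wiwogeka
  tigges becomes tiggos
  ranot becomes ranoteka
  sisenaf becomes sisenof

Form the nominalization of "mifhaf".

ranot and zosdowor both have last vowel 'o' yet inflect differently (ranoteka, zoaksdowor), so the last vowel is not what conditions the rule; the final letter is.
"mifhaf" ends in -f. The one such stem in the data (sisenaf → sisenof) changes the last vowel to 'o' (as do tigges, teztuhmuh), so the same rule applies.
So mifhaf → mifhof.

mifhof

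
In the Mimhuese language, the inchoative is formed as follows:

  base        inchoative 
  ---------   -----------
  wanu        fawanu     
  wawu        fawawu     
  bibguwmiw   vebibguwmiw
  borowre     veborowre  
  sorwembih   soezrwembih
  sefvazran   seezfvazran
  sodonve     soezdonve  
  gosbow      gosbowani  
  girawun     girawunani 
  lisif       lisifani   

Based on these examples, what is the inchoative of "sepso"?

"sepso" begins with s-. The stems beginning with s- (sorwembih → soezrwembih, sefvazran → seezfvazran, sodonve → soezdonve) insert -ez- after the first vowel.
So sepso → seezpso.

seezpso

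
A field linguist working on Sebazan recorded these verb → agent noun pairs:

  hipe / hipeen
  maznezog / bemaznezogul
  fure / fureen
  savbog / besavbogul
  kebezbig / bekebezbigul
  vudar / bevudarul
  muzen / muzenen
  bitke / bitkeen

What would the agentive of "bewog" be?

muzen and maznezog both begin with m- yet inflect differently (muzenen, bemaznezogul), so the first letter is not what conditions the rule; the final letter is.
"bewog" ends in -g. The stems ending in -g (savbog → besavbogul, kebezbig → bekebezbigul, maznezog → bemaznezogul) add be- … -ul around the stem.
The other pattern: stems ending in -e or -n add -en.
So bewog → bebewogul.

bebewogul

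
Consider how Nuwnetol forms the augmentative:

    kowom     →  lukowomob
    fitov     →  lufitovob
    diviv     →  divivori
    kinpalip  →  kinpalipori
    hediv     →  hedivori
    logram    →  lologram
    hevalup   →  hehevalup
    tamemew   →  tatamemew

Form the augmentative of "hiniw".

fitov and diviv both end in -v yet inflect differently (lufitovob, divivori), so the final letter is not what conditions the rule; the last vowel is.
"hiniw" has last vowel 'i'. The stems whose last vowel is 'i' (diviv → divivori, kinpalip → kinpalipori, hediv → hedivori) add -ori.
So hiniw → hiniwori.

hiniwori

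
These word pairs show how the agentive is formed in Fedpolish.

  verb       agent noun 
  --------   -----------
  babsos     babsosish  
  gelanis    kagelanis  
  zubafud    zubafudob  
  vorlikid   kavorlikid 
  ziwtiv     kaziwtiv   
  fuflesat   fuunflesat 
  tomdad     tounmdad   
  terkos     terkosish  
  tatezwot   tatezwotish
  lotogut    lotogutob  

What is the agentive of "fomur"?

"fomur" has last vowel 'u'. The stems whose last vowel is 'u' (zubafud → zubafudob, lotogut → lotogutob) add -ob.
The other patterns: stems whose last vowel is 'a' insert -un- after the first vowel; stems whose last vowel is 'i' add the prefix ka-; stems whose last vowel is 'o' add -ish.
So fomur → fomurob.

fomurob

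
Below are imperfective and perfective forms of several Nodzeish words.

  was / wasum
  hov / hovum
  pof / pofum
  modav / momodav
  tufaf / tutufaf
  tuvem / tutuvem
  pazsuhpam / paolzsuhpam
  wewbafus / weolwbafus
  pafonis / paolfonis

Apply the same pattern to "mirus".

mimirus

"mirus" has 2 vowels. The stems with 2 vowels (modav → momodav, tufaf → tutufaf, tuvem → tutuvem) repeat the first consonant+vowel as a prefix.
The other patterns: stems with 1 vowel add -um; stems with 3 vowels insert -ol- after the first vowel.
So mirus → mimirus.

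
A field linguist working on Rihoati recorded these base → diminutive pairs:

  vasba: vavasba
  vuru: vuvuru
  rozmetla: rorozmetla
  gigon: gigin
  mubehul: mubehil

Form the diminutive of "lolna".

vuru and mubehul both have last vowel 'u' yet inflect differently (vuvuru, mubehil), so the last vowel is not what conditions the rule; whether the stem ends in a vowel or a consonant is.
"lolna" ends in a vowel. The stems ending in a vowel (vasba → vavasba, vuru → vuvuru, rozmetla → rorozmetla) repeat the first consonant+vowel as a prefix.
So lolna → lololna.

lololna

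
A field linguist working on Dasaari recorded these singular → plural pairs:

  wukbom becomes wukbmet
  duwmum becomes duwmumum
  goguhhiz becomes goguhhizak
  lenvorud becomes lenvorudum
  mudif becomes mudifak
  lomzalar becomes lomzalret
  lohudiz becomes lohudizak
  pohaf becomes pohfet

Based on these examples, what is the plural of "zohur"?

mudif and pohaf both end in -f yet inflect differently (mudifak, pohfet), so the final letter is not what conditions the rule; the last vowel is.
"zohur" has last vowel 'u'. The stems whose last vowel is 'u' (duwmum → duwmumum, lenvorud → lenvorudum) add -um.
The other patterns: stems whose last vowel is 'i' add -ak; stems whose last vowel is 'a' or 'o' delete the last vowel and add -et.
So zohur → zohurum.

zohurum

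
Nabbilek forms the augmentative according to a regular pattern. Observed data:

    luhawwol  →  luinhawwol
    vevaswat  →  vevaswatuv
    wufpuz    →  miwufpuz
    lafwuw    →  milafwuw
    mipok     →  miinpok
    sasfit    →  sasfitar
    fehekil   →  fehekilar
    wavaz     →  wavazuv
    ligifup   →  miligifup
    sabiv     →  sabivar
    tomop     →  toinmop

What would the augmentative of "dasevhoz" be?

fehekil and luhawwol both end in -l yet inflect differently (fehekilar, luinhawwol), so the final letter is not what conditions the rule; the last vowel is.
"dasevhoz" has last vowel 'o'. The stems whose last vowel is 'o' (luhawwol → luinhawwol, mipok → miinpok, tomop → toinmop) insert -in- after the first vowel.
So dasevhoz → dainsevhoz.

dainsevhoz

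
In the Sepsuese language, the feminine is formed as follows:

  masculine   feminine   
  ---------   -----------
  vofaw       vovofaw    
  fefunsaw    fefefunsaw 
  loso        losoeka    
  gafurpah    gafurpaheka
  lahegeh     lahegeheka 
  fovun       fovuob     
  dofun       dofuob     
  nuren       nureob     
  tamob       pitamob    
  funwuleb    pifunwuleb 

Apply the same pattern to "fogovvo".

fogovvoeka

vofaw and gafurpah both have last vowel 'a' yet inflect differently (vovofaw, gafurpaheka), so the last vowel is not what conditions the rule; the final letter is.
"fogovvo" ends in -o. The one such stem in the data (loso → losoeka) adds -eka, so the same rule applies.
The other patterns: stems ending in -w repeat the first consonant+vowel as a prefix; stems ending in -n drop the final letter and add -ob; stems ending in -b add the prefix pi-.
So fogovvo → fogovvoeka.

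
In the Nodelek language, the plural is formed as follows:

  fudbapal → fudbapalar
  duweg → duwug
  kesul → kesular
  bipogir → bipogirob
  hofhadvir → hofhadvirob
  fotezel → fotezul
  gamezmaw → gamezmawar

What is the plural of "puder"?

pudur

fotezel and kesul both end in -l yet inflect differently (fotezul, kesular), so the final letter is not what conditions the rule; the last vowel is.
"puder" has last vowel 'e'. The stems whose last vowel is 'e' (duweg → duwug, fotezel → fotezul) change the last vowel to 'u'.
The other patterns: stems whose last vowel is 'i' add -ob; stems whose last vowel is 'a' or 'u' add -ar.
So puder → pudur.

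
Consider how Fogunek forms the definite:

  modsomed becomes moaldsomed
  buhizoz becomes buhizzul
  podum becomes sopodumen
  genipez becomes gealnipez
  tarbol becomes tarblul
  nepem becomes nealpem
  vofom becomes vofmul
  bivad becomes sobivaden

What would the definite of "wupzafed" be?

wualpzafed

genipez and buhizoz both end in -z yet inflect differently (gealnipez, buhizzul), so the final letter is not what conditions the rule; the last vowel is.
"wupzafed" has last vowel 'e'. The stems whose last vowel is 'e' (genipez → gealnipez, nepem → nealpem, modsomed → moaldsomed) insert -al- after the first vowel.
The other patterns: stems whose last vowel is 'o' delete the last vowel and add -ul; stems whose last vowel is 'a' or 'u' add so- … -en around the stem.
So wupzafed → wualpzafed.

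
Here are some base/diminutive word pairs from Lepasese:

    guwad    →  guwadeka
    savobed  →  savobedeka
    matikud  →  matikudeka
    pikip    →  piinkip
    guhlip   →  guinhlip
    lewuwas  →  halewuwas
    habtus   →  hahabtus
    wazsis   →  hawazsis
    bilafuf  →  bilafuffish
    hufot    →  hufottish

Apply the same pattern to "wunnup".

guwad and lewuwas both have last vowel 'a' yet inflect differently (guwadeka, halewuwas), so the last vowel is not what conditions the rule; the final letter is.
"wunnup" ends in -p. The stems ending in -p (pikip → piinkip, guhlip → guinhlip) insert -in- after the first vowel.
The other patterns: stems ending in -d add -eka; stems ending in -s add the prefix ha-; stems ending in -f or -t double the final consonant and add -ish.
So wunnup → wuinnnup.

wuinnnup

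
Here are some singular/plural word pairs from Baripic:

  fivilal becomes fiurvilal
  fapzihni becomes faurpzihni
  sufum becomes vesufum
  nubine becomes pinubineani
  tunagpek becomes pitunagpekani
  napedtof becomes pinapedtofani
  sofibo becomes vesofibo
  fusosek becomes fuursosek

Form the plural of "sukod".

vesukod

"sukod" begins with s-. The stems beginning with s- (sofibo → vesofibo, sufum → vesufum) add the prefix ve-.
The other patterns: stems beginning with f- insert -ur- after the first vowel; stems beginning with n- or t- add pi- … -ani around the stem.
So sukod → vesukod.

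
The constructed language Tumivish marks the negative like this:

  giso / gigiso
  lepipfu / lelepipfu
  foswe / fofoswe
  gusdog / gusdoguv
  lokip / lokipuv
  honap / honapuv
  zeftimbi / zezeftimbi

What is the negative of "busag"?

gusdog and giso both have last vowel 'o' yet inflect differently (gusdoguv, gigiso), so the last vowel is not what conditions the rule; whether the stem ends in a vowel or a consonant is.
"busag" ends in a consonant. The stems ending in a consonant (lokip → lokipuv, gusdog → gusdoguv, honap → honapuv) add -uv.
The other pattern: stems ending in a vowel repeat the first consonant+vowel as a prefix.
So busag → busaguv.

busaguv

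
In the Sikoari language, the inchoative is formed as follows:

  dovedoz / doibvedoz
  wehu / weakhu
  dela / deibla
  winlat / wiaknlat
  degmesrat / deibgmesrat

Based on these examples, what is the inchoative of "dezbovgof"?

"dezbovgof" begins with d-. The stems beginning with d- (degmesrat → deibgmesrat, dela → deibla, dovedoz → doibvedoz) insert -ib- after the first vowel.
The other pattern: stems beginning with w- insert -ak- after the first vowel.
So dezbovgof → deibzbovgof.

deibzbovgof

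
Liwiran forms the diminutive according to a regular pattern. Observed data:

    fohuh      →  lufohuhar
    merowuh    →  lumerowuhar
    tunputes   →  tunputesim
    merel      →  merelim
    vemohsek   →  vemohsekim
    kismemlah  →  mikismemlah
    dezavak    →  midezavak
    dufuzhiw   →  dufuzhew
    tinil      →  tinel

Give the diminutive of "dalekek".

"dalekek" has last vowel 'e'. The stems whose last vowel is 'e' (tunputes → tunputesim, merel → merelim, vemohsek → vemohsekim) add -im.
The other patterns: stems whose last vowel is 'u' add lu- … -ar around the stem; stems whose last vowel is 'a' add the prefix mi-; stems whose last vowel is 'i' change the last vowel to 'e'.
So dalekek → dalekekim.

dalekekim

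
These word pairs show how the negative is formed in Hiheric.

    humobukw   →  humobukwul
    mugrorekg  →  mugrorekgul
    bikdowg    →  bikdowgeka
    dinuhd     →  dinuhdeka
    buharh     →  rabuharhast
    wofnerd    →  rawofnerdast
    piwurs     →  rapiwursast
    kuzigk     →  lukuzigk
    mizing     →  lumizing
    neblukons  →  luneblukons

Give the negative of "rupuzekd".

rupuzekdul

mugrorekg and bikdowg both end in -g yet inflect differently (mugrorekgul, bikdowgeka), so the final letter is not what conditions the rule; the second-to-last letter is.
"rupuzekd" has second-to-last letter 'k'. The stems whose second-to-last letter is 'k' (humobukw → humobukwul, mugrorekg → mugrorekgul) add -ul.
So rupuzekd → rupuzekdul.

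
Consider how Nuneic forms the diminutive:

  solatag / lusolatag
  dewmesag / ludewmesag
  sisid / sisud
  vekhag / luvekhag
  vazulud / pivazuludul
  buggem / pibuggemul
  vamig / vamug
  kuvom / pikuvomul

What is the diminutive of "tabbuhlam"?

"tabbuhlam" has last vowel 'a'. The stems whose last vowel is 'a' (dewmesag → ludewmesag, solatag → lusolatag, vekhag → luvekhag) add the prefix lu-.
The other patterns: stems whose last vowel is 'i' change the last vowel to 'u'; stems whose last vowel is 'e', 'o' or 'u' add pi- … -ul around the stem.
So tabbuhlam → lutabbuhlam.

lutabbuhlam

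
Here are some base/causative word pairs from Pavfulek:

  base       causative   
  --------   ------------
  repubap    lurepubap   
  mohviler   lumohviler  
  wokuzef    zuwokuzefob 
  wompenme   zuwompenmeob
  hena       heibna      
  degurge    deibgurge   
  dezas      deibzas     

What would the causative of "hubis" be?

huibbis

wompenme and degurge both end in -e yet inflect differently (zuwompenmeob, deibgurge), so the final letter is not what conditions the rule; the first letter is.
"hubis" begins with h-. The one such stem in the data (hena → heibna) inserts -ib- after the first vowel (as do degurge, dezas), so the same rule applies.
The other patterns: stems beginning with m- or r- add the prefix lu-; stems beginning with w- add zu- … -ob around the stem.
So hubis → huibbis.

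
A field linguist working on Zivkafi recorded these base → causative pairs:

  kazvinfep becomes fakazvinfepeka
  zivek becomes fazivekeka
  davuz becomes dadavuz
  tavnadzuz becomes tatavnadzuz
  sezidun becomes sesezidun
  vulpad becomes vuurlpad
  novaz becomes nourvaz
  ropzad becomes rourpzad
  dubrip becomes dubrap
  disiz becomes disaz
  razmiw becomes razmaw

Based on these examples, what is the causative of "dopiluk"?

dodopiluk

davuz and novaz both end in -z yet inflect differently (dadavuz, nourvaz), so the final letter is not what conditions the rule; the last vowel is.
"dopiluk" has last vowel 'u'. The stems whose last vowel is 'u' (davuz → dadavuz, tavnadzuz → tatavnadzuz, sezidun → sesezidun) repeat the first consonant+vowel as a prefix.
So dopiluk → dodopiluk.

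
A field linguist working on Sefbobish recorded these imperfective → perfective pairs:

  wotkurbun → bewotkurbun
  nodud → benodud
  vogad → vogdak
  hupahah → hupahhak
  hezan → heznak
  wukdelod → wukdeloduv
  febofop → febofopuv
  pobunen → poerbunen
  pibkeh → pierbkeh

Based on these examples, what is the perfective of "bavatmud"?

nodud and vogad both end in -d yet inflect differently (benodud, vogdak), so the final letter is not what conditions the rule; the last vowel is.
"bavatmud" has last vowel 'u'. The stems whose last vowel is 'u' (wotkurbun → bewotkurbun, nodud → benodud) add the prefix be-.
So bavatmud → bebavatmud.

bebavatmud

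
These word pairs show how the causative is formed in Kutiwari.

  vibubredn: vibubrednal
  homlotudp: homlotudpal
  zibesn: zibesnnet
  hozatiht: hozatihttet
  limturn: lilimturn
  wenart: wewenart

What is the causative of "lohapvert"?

vibubredn and limturn both end in -n yet inflect differently (vibubrednal, lilimturn), so the final letter is not what conditions the rule; the second-to-last letter is.
"lohapvert" has second-to-last letter 'r'. The stems whose second-to-last letter is 'r' (wenart → wewenart, limturn → lilimturn) repeat the first consonant+vowel as a prefix.
So lohapvert → lolohapvert.

lolohapvert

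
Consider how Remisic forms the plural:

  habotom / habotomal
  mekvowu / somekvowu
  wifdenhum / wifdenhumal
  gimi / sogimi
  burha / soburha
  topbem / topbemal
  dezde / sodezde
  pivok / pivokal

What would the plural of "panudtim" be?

panudtimal

mekvowu and wifdenhum both have last vowel 'u' yet inflect differently (somekvowu, wifdenhumal), so the last vowel is not what conditions the rule; whether the stem ends in a vowel or a consonant is.
"panudtim" ends in a consonant. The stems ending in a consonant (wifdenhum → wifdenhumal, pivok → pivokal, topbem → topbemal) add -al.
The other pattern: stems ending in a vowel add the prefix so-.
So panudtim → panudtimal.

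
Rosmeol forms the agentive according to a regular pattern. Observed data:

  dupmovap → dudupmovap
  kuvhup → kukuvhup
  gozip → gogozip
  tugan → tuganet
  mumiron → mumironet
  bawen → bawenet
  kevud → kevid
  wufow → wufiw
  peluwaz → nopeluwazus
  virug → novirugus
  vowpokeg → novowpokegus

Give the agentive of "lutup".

lulutup

"lutup" ends in -p. The stems ending in -p (dupmovap → dudupmovap, kuvhup → kukuvhup, gozip → gogozip) repeat the first consonant+vowel as a prefix.
The other patterns: stems ending in -n add -et; stems ending in -d or -w change the last vowel to 'i'; stems ending in -g or -z add no- … -us around the stem.
So lutup → lulutup.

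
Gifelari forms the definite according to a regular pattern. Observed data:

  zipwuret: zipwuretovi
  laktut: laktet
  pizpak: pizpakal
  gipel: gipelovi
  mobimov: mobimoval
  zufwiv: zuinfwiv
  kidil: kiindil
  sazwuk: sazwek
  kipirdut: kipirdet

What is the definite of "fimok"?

kidil and gipel both end in -l yet inflect differently (kiindil, gipelovi), so the final letter is not what conditions the rule; the last vowel is.
"fimok" has last vowel 'o'. The one such stem in the data (mobimov → mobimoval) adds -al, so the same rule applies.
The other patterns: stems whose last vowel is 'i' insert -in- after the first vowel; stems whose last vowel is 'u' change the last vowel to 'e'; stems whose last vowel is 'e' add -ovi.
So fimok → fimokal.

fimokal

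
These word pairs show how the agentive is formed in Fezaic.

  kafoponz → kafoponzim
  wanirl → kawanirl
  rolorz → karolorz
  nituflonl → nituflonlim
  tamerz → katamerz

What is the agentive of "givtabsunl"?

givtabsunlim

rolorz and kafoponz both end in -z yet inflect differently (karolorz, kafoponzim), so the final letter is not what conditions the rule; the second-to-last letter is.
"givtabsunl" has second-to-last letter 'n'. The stems whose second-to-last letter is 'n' (kafoponz → kafoponzim, nituflonl → nituflonlim) add -im.
The other pattern: stems whose second-to-last letter is 'r' add the prefix ka-.
So givtabsunl → givtabsunlim.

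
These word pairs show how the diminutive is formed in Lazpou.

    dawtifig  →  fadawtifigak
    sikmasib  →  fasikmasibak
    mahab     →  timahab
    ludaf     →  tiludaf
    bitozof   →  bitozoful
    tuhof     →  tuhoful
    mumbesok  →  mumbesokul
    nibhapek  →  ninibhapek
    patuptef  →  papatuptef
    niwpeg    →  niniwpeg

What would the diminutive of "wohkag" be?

"wohkag" has last vowel 'a'. The stems whose last vowel is 'a' (mahab → timahab, ludaf → tiludaf) add the prefix ti-.
So wohkag → tiwohkag.

tiwohkag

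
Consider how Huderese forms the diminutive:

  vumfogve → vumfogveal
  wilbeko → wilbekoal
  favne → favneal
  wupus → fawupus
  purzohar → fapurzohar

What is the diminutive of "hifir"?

fahifir

"hifir" ends in a consonant. The stems ending in a consonant (wupus → fawupus, purzohar → fapurzohar) add the prefix fa-.
The other pattern: stems ending in a vowel add -al.
So hifir → fahifir.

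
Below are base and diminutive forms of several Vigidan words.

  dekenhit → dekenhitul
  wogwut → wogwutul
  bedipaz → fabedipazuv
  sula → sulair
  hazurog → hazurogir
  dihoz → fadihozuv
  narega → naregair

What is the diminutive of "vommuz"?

favommuzuv

sula and bedipaz both have last vowel 'a' yet inflect differently (sulair, fabedipazuv), so the last vowel is not what conditions the rule; the final letter is.
"vommuz" ends in -z. The stems ending in -z (bedipaz → fabedipazuv, dihoz → fadihozuv) add fa- … -uv around the stem.
So vommuz → favommuzuv.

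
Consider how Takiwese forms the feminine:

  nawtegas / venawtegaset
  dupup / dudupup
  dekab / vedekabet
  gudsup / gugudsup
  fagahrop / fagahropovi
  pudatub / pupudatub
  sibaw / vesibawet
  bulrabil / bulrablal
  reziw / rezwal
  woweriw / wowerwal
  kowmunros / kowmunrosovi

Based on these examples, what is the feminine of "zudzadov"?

zudzadovovi

"zudzadov" has last vowel 'o'. The stems whose last vowel is 'o' (fagahrop → fagahropovi, kowmunros → kowmunrosovi) add -ovi.
The other patterns: stems whose last vowel is 'u' repeat the first consonant+vowel as a prefix; stems whose last vowel is 'a' add ve- … -et around the stem; stems whose last vowel is 'i' delete the last vowel and add -al.
So zudzadov → zudzadovovi.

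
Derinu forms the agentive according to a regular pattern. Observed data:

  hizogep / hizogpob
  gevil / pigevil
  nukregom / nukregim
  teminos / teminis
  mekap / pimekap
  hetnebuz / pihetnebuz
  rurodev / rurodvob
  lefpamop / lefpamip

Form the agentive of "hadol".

"hadol" has last vowel 'o'. The stems whose last vowel is 'o' (nukregom → nukregim, teminos → teminis, lefpamop → lefpamip) change the last vowel to 'i'.
So hadol → hadil.

hadil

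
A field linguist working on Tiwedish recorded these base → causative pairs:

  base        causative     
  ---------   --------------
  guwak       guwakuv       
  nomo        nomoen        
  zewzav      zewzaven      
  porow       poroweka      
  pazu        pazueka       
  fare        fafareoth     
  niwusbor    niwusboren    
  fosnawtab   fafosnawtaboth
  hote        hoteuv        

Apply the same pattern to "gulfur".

gulfuruv

"gulfur" begins with g-. The one such stem in the data (guwak → guwakuv) adds -uv, so the same rule applies.
The other patterns: stems beginning with f- add fa- … -oth around the stem; stems beginning with p- add -eka; stems beginning with n- or z- add -en.
So gulfur → gulfuruv.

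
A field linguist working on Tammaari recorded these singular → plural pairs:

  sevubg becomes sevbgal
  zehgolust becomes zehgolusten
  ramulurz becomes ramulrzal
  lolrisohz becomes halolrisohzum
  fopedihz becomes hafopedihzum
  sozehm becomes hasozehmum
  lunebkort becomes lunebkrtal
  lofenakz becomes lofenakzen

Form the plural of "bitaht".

ramulurz and fopedihz both end in -z yet inflect differently (ramulrzal, hafopedihzum), so the final letter is not what conditions the rule; the second-to-last letter is.
"bitaht" has second-to-last letter 'h'. The stems whose second-to-last letter is 'h' (fopedihz → hafopedihzum, lolrisohz → halolrisohzum, sozehm → hasozehmum) add ha- … -um around the stem.
So bitaht → habitahtum.

habitahtum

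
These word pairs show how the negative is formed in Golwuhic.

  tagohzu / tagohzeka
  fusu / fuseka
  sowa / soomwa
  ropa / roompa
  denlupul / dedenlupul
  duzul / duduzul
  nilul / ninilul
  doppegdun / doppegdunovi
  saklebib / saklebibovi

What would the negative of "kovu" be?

"kovu" ends in -u. The stems ending in -u (tagohzu → tagohzeka, fusu → fuseka) drop the final letter and add -eka.
The other patterns: stems ending in -a insert -om- after the first vowel; stems ending in -l repeat the first consonant+vowel as a prefix; stems ending in -b or -n add -ovi.
So kovu → koveka.

koveka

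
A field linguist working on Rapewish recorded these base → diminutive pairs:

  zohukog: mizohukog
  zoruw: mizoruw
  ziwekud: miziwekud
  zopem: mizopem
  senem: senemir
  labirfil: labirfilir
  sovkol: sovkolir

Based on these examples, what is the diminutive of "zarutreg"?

mizarutreg

zopem and senem both end in -m yet inflect differently (mizopem, senemir), so the final letter is not what conditions the rule; the first letter is.
"zarutreg" begins with z-. The stems beginning with z- (zohukog → mizohukog, zoruw → mizoruw, ziwekud → miziwekud) add the prefix mi-.
So zarutreg → mizarutreg.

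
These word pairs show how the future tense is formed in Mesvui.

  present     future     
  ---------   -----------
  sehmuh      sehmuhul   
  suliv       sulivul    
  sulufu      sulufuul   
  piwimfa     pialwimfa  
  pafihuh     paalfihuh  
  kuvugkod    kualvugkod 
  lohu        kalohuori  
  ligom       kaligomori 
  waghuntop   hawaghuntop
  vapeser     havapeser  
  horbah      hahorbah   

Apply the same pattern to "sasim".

"sasim" begins with s-. The stems beginning with s- (sehmuh → sehmuhul, suliv → sulivul, sulufu → sulufuul) add -ul.
So sasim → sasimul.

sasimul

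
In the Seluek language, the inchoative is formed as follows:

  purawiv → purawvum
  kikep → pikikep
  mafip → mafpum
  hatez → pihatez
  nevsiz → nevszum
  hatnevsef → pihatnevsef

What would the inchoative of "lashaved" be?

pilashaved

nevsiz and hatez both end in -z yet inflect differently (nevszum, pihatez), so the final letter is not what conditions the rule; the last vowel is.
"lashaved" has last vowel 'e'. The stems whose last vowel is 'e' (hatez → pihatez, hatnevsef → pihatnevsef, kikep → pikikep) add the prefix pi-.
The other pattern: stems whose last vowel is 'i' delete the last vowel and add -um.
So lashaved → pilashaved.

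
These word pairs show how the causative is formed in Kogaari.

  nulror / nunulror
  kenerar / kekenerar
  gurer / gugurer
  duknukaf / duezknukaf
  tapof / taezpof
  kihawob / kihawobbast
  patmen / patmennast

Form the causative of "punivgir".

pupunivgir

"punivgir" ends in -r. The stems ending in -r (nulror → nunulror, kenerar → kekenerar, gurer → gugurer) repeat the first consonant+vowel as a prefix.
The other patterns: stems ending in -f insert -ez- after the first vowel; stems ending in -b or -n double the final consonant and add -ast.
So punivgir → pupunivgir.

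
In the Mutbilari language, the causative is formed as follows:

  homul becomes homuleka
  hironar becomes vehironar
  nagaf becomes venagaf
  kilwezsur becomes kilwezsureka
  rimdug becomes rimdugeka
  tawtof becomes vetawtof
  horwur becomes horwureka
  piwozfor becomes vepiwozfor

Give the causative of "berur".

berureka

horwur and hironar both end in -r yet inflect differently (horwureka, vehironar), so the final letter is not what conditions the rule; the last vowel is.
"berur" has last vowel 'u'. The stems whose last vowel is 'u' (rimdug → rimdugeka, homul → homuleka, horwur → horwureka) add -eka.
The other pattern: stems whose last vowel is 'a' or 'o' add the prefix ve-.
So berur → berureka.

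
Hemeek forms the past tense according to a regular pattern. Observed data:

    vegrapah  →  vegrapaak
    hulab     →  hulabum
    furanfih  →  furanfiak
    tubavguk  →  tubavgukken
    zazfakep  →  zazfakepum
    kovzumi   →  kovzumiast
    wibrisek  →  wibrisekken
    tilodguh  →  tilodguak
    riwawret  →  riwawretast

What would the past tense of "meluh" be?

riwawret and wibrisek both have last vowel 'e' yet inflect differently (riwawretast, wibrisekken), so the last vowel is not what conditions the rule; the final letter is.
"meluh" ends in -h. The stems ending in -h (tilodguh → tilodguak, vegrapah → vegrapaak, furanfih → furanfiak) drop the final letter and add -ak.
So meluh → meluak.

meluak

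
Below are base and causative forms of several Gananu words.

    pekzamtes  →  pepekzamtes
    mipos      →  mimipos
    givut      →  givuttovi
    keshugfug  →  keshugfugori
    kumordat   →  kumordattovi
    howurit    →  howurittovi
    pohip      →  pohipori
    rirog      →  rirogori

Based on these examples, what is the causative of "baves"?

babaves

givut and keshugfug both have last vowel 'u' yet inflect differently (givuttovi, keshugfugori), so the last vowel is not what conditions the rule; the final letter is.
"baves" ends in -s. The stems ending in -s (pekzamtes → pepekzamtes, mipos → mimipos) repeat the first consonant+vowel as a prefix.
The other patterns: stems ending in -t double the final consonant and add -ovi; stems ending in -g or -p add -ori.
So baves → babaves.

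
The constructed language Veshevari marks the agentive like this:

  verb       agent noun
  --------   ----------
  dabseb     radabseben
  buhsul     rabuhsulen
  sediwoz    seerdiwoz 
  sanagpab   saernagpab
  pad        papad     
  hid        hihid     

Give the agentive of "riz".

ririz

dabseb and sanagpab both end in -b yet inflect differently (radabseben, saernagpab), so the final letter is not what conditions the rule; the number of vowels is.
"riz" has 1 vowel. The stems with 1 vowel (pad → papad, hid → hihid) repeat the first consonant+vowel as a prefix.
So riz → ririz.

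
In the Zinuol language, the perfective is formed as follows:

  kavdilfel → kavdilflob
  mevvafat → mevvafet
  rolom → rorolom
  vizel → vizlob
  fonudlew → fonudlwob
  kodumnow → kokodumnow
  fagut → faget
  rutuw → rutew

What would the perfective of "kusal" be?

kusel

kodumnow and fonudlew both end in -w yet inflect differently (kokodumnow, fonudlwob), so the final letter is not what conditions the rule; the last vowel is.
"kusal" has last vowel 'a'. The one such stem in the data (mevvafat → mevvafet) changes the last vowel to 'e' (as do rutuw, fagut), so the same rule applies.
The other patterns: stems whose last vowel is 'o' repeat the first consonant+vowel as a prefix; stems whose last vowel is 'e' delete the last vowel and add -ob.
So kusal → kusel.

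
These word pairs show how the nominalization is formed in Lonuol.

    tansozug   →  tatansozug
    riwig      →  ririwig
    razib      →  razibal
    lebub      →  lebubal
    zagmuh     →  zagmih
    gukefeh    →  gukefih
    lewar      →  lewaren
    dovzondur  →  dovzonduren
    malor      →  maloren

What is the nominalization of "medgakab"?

"medgakab" ends in -b. The stems ending in -b (razib → razibal, lebub → lebubal) add -al.
So medgakab → medgakabal.

medgakabal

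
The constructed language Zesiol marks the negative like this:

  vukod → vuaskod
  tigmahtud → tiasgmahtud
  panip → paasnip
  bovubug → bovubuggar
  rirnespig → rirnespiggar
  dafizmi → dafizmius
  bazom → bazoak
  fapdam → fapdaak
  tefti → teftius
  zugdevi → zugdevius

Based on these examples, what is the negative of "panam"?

panaak

"panam" ends in -m. The stems ending in -m (bazom → bazoak, fapdam → fapdaak) drop the final letter and add -ak.
The other patterns: stems ending in -i add -us; stems ending in -g double the final consonant and add -ar; stems ending in -d or -p insert -as- after the first vowel.
So panam → panaak.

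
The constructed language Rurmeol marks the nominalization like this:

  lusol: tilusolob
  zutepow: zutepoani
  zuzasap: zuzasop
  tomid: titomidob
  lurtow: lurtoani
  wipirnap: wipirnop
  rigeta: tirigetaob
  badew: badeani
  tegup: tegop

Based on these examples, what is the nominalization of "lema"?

tilemaob

wipirnap and rigeta both have last vowel 'a' yet inflect differently (wipirnop, tirigetaob), so the last vowel is not what conditions the rule; the final letter is.
"lema" ends in -a. The one such stem in the data (rigeta → tirigetaob) adds ti- … -ob around the stem, so the same rule applies.
The other patterns: stems ending in -p change the last vowel to 'o'; stems ending in -w drop the final letter and add -ani.
So lema → tilemaob.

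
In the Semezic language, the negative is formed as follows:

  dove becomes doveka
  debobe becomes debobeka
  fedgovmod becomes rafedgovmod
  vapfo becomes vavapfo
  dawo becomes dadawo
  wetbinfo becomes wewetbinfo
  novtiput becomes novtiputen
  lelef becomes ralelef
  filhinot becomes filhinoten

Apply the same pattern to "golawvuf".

ragolawvuf

filhinot and vapfo both have last vowel 'o' yet inflect differently (filhinoten, vavapfo), so the last vowel is not what conditions the rule; the final letter is.
"golawvuf" ends in -f. The one such stem in the data (lelef → ralelef) adds the prefix ra-, so the same rule applies.
The other patterns: stems ending in -e drop the final letter and add -eka; stems ending in -t add -en; stems ending in -o repeat the first consonant+vowel as a prefix.
So golawvuf → ragolawvuf.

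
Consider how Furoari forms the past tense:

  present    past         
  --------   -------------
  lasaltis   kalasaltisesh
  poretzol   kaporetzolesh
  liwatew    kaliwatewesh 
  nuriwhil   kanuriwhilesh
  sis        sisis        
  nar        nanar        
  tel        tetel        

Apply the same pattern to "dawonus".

"dawonus" has 3 vowels. The stems with 3 vowels (lasaltis → kalasaltisesh, poretzol → kaporetzolesh, liwatew → kaliwatewesh) add ka- … -esh around the stem.
So dawonus → kadawonusesh.

kadawonusesh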